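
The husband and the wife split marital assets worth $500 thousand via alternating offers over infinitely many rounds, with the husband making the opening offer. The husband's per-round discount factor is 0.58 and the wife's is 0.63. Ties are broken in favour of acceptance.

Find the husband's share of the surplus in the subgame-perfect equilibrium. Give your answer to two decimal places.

In a stationary SPE each proposer offers the other exactly their discounted continuation value.
If the husband keeps x when proposing and the wife keeps y when proposing, then x = 500 − 0.63y and y = 500 − 0.58x.
Solving: x = 500(1 − 0.63) / (1 − 0.58·0.63) = 185 / 0.6346 ≈ 291.5222.
The wife gets 500 − 291.5222 ≈ 208.4778.

291.52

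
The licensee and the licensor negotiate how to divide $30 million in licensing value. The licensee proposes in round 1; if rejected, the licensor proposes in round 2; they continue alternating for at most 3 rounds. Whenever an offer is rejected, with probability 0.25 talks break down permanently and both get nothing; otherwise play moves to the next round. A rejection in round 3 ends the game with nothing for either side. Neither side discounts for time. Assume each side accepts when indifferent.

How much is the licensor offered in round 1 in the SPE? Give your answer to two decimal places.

5.63

Round 3 (the licensee proposes): rejection yields 0 for the licensor; the licensee offers 0 and keeps 30.
Round 2 (the licensor proposes): rejecting gives the licensee an expected 0.75 × 30 = 22.5; the licensor offers that and keeps 7.5.
Round 1 (the licensee proposes): rejecting gives the licensor an expected 0.75 × 7.5 = 5.625, so the licensee offers 5.625, keeping 24.375.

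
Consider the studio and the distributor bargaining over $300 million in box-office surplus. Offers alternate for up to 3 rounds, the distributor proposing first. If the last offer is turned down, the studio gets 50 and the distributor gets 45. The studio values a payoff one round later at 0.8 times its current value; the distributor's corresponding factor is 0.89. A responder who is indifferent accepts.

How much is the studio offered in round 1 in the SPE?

62

Round 3 (the distributor proposes): the studio gets 50 if talks fail, so the distributor offers 50 and keeps 250.
Round 2 (the studio proposes): the distributor can get 250 next round, worth 0.89 × 250 = 222.5 now; the studio offers that and keeps 77.5.
Round 1 (the distributor proposes): the studio can get 77.5 next round, worth 0.8 × 77.5 = 62 now. The distributor offers 62 and keeps 300 − 62 = 238.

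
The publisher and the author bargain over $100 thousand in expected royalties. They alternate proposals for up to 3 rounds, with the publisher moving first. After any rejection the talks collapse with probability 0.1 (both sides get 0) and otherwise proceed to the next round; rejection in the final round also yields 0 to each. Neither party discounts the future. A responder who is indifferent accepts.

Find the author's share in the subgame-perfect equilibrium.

9

By backward induction:
Round 3 (the publisher proposes): rejection yields 0 for the author; the publisher offers 0 and keeps 100.
Round 2 (the author proposes): rejecting gives the publisher an expected 0.9 × 100 = 90. The author offers 90 and keeps 100 − 90 = 10.
Round 1 (the publisher proposes): rejecting gives the author an expected 0.9 × 10 = 9, so the publisher offers 9, keeping 91.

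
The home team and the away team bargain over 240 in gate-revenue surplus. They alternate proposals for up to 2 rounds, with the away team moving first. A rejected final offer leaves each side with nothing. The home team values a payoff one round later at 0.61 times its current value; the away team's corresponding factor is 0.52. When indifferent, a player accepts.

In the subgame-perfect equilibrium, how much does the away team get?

Round 2 (the home team proposes): rejection yields 0 for the away team; the home team offers 0 and keeps 240.
Round 1 (the away team proposes): the home team can get 240 next round, worth 0.61 × 240 = 146.4 now. The away team offers 146.4 and keeps 240 − 146.4 = 93.6.

93.6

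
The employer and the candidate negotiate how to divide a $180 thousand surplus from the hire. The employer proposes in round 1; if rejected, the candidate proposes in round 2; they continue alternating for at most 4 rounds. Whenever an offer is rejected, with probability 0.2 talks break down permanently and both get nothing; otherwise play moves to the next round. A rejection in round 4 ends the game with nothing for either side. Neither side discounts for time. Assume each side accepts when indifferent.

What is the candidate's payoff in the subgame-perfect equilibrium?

120.96

Round 4 (the candidate proposes): the employer will accept anything ≥ 0, so the candidate offers 0 and keeps 180.
Round 3 (the employer proposes): rejecting gives the candidate an expected 0.8 × 180 = 144, so the employer offers 144, keeping 36.
Round 2 (the candidate proposes): rejecting gives the employer an expected 0.8 × 36 = 28.8, so the candidate offers 28.8, keeping 151.2.
Round 1 (the employer proposes): rejecting gives the candidate an expected 0.8 × 151.2 = 120.96; the employer offers that and keeps 59.04.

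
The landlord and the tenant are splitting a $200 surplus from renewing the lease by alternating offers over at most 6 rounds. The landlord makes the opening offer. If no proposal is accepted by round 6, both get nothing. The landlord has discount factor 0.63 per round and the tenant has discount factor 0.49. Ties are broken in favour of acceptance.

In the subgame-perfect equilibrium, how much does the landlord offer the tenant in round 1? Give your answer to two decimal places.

56.79

By backward induction:
Round 6 (the tenant proposes): rejection yields 0 for the landlord; the tenant offers 0 and keeps 200.
Round 5 (the landlord proposes): the tenant can get 200 next round, worth 0.49 × 200 = 98 now, so the landlord offers 98, keeping 102.
Round 4 (the tenant proposes): the landlord can get 102 next round, worth 0.63 × 102 = 64.26 now, so the tenant offers 64.26, keeping 135.74.
Round 3 (the landlord proposes): the tenant can get 135.74 next round, worth 0.49 × 135.74 = 66.5126 now. The landlord offers 66.5126 and keeps 200 − 66.5126 = 133.4874.
Round 2 (the tenant proposes): the landlord can get 133.4874 next round, worth 0.63 × 133.4874 = 84.097062 now; the tenant offers that and keeps 115.902938.
Round 1 (the landlord proposes): the tenant can get 115.902938 next round, worth 0.49 × 115.902938 = 56.79243962 now; the landlord offers that and keeps 143.20756038.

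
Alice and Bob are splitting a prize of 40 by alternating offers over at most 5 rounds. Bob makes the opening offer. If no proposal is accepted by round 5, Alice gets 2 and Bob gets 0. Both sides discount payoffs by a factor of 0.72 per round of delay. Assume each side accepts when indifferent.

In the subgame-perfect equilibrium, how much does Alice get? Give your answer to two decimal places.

12.78

Round 5 (Bob proposes): Alice gets 2 if talks fail, so Bob offers 2 and keeps 38.
Round 4 (Alice proposes): Bob can get 38 next round, worth 0.72 × 38 = 27.36 now. Alice offers 27.36 and keeps 40 − 27.36 = 12.64.
Round 3 (Bob proposes): Alice can get 12.64 next round, worth 0.72 × 12.64 = 9.1008 now. Bob offers 9.1008 and keeps 40 − 9.1008 = 30.8992.
Round 2 (Alice proposes): Bob can get 30.8992 next round, worth 0.72 × 30.8992 = 22.247424 now, so Alice offers 22.247424, keeping 17.752576.
Round 1 (Bob proposes): Alice can get 17.752576 next round, worth 0.72 × 17.752576 = 12.78185472 now. Bob offers 12.78185472 and keeps 40 − 12.78185472 = 27.21814528.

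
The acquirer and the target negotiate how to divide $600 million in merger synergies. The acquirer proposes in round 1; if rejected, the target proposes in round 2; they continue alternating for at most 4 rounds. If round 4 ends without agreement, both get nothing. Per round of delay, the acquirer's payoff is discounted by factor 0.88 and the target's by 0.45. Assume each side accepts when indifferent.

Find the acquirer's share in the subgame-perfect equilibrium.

460.68

Round 4 (the target proposes): rejection yields 0 for the acquirer; the target offers 0 and keeps 600.
Round 3 (the acquirer proposes): the target can get 600 next round, worth 0.45 × 600 = 270 now; the acquirer offers that and keeps 330.
Round 2 (the target proposes): the acquirer can get 330 next round, worth 0.88 × 330 = 290.4 now. The target offers 290.4 and keeps 600 − 290.4 = 309.6.
Round 1 (the acquirer proposes): the target can get 309.6 next round, worth 0.45 × 309.6 = 139.32 now; the acquirer offers that and keeps 460.68.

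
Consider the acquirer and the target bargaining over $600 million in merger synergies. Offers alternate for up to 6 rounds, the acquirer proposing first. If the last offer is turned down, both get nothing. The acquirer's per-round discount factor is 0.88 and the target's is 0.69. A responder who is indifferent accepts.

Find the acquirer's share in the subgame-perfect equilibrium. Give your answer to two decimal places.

Work backward from the last round.
Round 6 (the target proposes): the acquirer will accept anything ≥ 0, so the target offers 0 and keeps 600.
Round 5 (the acquirer proposes): the target can get 600 next round, worth 0.69 × 600 = 414 now, so the acquirer offers 414, keeping 186.
Round 4 (the target proposes): the acquirer can get 186 next round, worth 0.88 × 186 = 163.68 now. The target offers 163.68 and keeps 600 − 163.68 = 436.32.
Round 3 (the acquirer proposes): the target can get 436.32 next round, worth 0.69 × 436.32 = 301.0608 now, so the acquirer offers 301.0608, keeping 298.9392.
Round 2 (the target proposes): the acquirer can get 298.9392 next round, worth 0.88 × 298.9392 = 263.066496 now; the target offers that and keeps 336.933504.
Round 1 (the acquirer proposes): the target can get 336.933504 next round, worth 0.69 × 336.933504 = 232.48411776 now. The acquirer offers 232.48411776 and keeps 600 − 232.48411776 = 367.51588224.

367.52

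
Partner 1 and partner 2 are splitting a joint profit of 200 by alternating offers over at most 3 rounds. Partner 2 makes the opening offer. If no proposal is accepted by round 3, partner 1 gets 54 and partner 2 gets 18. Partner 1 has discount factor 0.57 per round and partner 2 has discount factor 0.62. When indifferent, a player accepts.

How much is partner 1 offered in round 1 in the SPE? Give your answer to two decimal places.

Round 3 (partner 2 proposes): partner 1 gets 54 if talks fail, so partner 2 offers 54 and keeps 146.
Round 2 (partner 1 proposes): partner 2 can get 146 next round, worth 0.62 × 146 = 90.52 now; partner 1 offers that and keeps 109.48.
Round 1 (partner 2 proposes): partner 1 can get 109.48 next round, worth 0.57 × 109.48 = 62.4036 now. Partner 2 offers 62.4036 and keeps 200 − 62.4036 = 137.5964.

62.40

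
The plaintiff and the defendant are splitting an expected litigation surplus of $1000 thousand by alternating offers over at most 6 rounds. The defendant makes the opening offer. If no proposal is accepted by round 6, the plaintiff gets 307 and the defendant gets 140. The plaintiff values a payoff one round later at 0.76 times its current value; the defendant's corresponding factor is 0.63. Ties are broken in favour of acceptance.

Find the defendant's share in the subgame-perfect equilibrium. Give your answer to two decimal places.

Round 6 (the plaintiff proposes): the defendant gets 140 if talks fail, so the plaintiff offers 140 and keeps 860.
Round 5 (the defendant proposes): the plaintiff can get 860 next round, worth 0.76 × 860 = 653.6 now, so the defendant offers 653.6, keeping 346.4.
Round 4 (the plaintiff proposes): the defendant can get 346.4 next round, worth 0.63 × 346.4 = 218.232 now; the plaintiff offers that and keeps 781.768.
Round 3 (the defendant proposes): the plaintiff can get 781.768 next round, worth 0.76 × 781.768 = 594.14368 now, so the defendant offers 594.14368, keeping 405.85632.
Round 2 (the plaintiff proposes): the defendant can get 405.85632 next round, worth 0.63 × 405.85632 = 255.6894816 now. The plaintiff offers 255.6894816 and keeps 1000 − 255.6894816 = 744.3105184.
Round 1 (the defendant proposes): the plaintiff can get 744.3105184 next round, worth 0.76 × 744.3105184 = 565.675993984 now, so the defendant offers 565.675993984, keeping 434.324006016.

434.32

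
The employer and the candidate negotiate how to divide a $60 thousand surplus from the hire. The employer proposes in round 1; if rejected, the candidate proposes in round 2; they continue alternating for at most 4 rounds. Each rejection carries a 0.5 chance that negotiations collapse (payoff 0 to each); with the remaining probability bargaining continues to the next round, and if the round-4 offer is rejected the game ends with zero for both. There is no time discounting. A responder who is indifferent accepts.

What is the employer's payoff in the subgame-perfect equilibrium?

37.5

Round 4 (the candidate proposes): rejection yields 0 for the employer; the candidate offers 0 and keeps 60.
Round 3 (the employer proposes): rejecting gives the candidate an expected 0.5 × 60 = 30; the employer offers that and keeps 30.
Round 2 (the candidate proposes): rejecting gives the employer an expected 0.5 × 30 = 15; the candidate offers that and keeps 45.
Round 1 (the employer proposes): rejecting gives the candidate an expected 0.5 × 45 = 22.5, so the employer offers 22.5, keeping 37.5.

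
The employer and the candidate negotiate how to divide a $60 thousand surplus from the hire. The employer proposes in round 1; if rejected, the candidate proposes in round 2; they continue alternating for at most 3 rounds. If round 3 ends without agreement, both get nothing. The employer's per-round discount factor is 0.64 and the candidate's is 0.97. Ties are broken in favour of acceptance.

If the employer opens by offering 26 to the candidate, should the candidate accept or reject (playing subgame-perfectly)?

Work out the candidate's continuation value if the offer is rejected.
Round 3 (the employer proposes): rejection yields 0 for the candidate; the employer offers 0 and keeps 60.
Round 2 (the candidate proposes): the employer can get 60 next round, worth 0.64 × 60 = 38.4 now. The candidate offers 38.4 and keeps 60 − 38.4 = 21.6.
So by rejecting in round 1, the candidate gets 21.6 next round, worth 0.97 × 21.6 = 20.952 now.
Offer 26 ≥ 20.952, so the candidate accepts.

Accept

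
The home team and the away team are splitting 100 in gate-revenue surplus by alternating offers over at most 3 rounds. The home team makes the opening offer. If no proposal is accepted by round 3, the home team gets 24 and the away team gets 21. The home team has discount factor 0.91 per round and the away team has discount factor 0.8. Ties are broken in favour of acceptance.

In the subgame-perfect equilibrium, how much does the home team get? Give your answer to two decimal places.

77.51

Solve by backward induction from round 3.
Round 3 (the home team proposes): the away team gets 21 if talks fail, so the home team offers 21 and keeps 79.
Round 2 (the away team proposes): the home team can get 79 next round, worth 0.91 × 79 = 71.89 now; the away team offers that and keeps 28.11.
Round 1 (the home team proposes): the away team can get 28.11 next round, worth 0.8 × 28.11 = 22.488 now, so the home team offers 22.488, keeping 77.512.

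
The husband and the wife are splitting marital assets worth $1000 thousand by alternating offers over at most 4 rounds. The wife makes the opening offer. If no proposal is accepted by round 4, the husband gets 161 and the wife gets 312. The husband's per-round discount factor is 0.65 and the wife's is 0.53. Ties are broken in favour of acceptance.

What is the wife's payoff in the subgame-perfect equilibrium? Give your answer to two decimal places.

Work backward from the last round.
Round 4 (the husband proposes): the wife gets 312 if talks fail, so the husband offers 312 and keeps 688.
Round 3 (the wife proposes): the husband can get 688 next round, worth 0.65 × 688 = 447.2 now, so the wife offers 447.2, keeping 552.8.
Round 2 (the husband proposes): the wife can get 552.8 next round, worth 0.53 × 552.8 = 292.984 now. The husband offers 292.984 and keeps 1000 − 292.984 = 707.016.
Round 1 (the wife proposes): the husband can get 707.016 next round, worth 0.65 × 707.016 = 459.5604 now. The wife offers 459.5604 and keeps 1000 − 459.5604 = 540.4396.

540.44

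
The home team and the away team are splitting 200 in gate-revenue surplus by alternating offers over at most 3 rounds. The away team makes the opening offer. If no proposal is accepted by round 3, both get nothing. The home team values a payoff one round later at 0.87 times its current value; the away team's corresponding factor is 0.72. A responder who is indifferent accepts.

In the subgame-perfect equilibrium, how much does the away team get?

151.28

Round 3 (the away team proposes): the home team will accept anything ≥ 0, so the away team offers 0 and keeps 200.
Round 2 (the home team proposes): the away team can get 200 next round, worth 0.72 × 200 = 144 now; the home team offers that and keeps 56.
Round 1 (the away team proposes): the home team can get 56 next round, worth 0.87 × 56 = 48.72 now. The away team offers 48.72 and keeps 200 − 48.72 = 151.28.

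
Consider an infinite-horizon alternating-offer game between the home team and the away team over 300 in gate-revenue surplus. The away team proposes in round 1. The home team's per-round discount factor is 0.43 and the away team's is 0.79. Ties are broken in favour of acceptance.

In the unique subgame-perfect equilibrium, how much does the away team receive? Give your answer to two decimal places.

258.97

Let x be the away team's share when the away team proposes and y be the home team's share when the home team proposes.
The home team accepts iff offered ≥ 0.43·y, so x = 300 − 0.43y. Symmetrically y = 300 − 0.79x.
Substituting: x = 300 − 0.43(300 − 0.79x), giving x(1 − 0.79·0.43) = 300(1 − 0.43).
So x = 300 × 0.57 / 0.6603 ≈ 258.9732, and the home team receives 300 − x ≈ 41.0268.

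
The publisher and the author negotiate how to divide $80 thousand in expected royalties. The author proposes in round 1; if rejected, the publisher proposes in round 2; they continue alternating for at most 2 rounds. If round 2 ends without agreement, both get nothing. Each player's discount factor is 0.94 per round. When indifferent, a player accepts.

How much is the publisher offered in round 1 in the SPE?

75.2

By backward induction:
Round 2 (the publisher proposes): rejection yields 0 for the author; the publisher offers 0 and keeps 80.
Round 1 (the author proposes): the publisher can get 80 next round, worth 0.94 × 80 = 75.2 now. The author offers 75.2 and keeps 80 − 75.2 = 4.8.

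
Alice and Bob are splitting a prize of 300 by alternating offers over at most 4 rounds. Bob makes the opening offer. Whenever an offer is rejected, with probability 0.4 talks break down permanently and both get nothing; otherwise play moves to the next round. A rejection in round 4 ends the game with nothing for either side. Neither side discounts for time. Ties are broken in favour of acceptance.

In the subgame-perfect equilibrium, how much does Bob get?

163.2

Round 4 (Alice proposes): Bob will accept anything ≥ 0, so Alice offers 0 and keeps 300.
Round 3 (Bob proposes): rejecting gives Alice an expected 0.6 × 300 = 180, so Bob offers 180, keeping 120.
Round 2 (Alice proposes): rejecting gives Bob an expected 0.6 × 120 = 72; Alice offers that and keeps 228.
Round 1 (Bob proposes): rejecting gives Alice an expected 0.6 × 228 = 136.8. Bob offers 136.8 and keeps 300 − 136.8 = 163.2.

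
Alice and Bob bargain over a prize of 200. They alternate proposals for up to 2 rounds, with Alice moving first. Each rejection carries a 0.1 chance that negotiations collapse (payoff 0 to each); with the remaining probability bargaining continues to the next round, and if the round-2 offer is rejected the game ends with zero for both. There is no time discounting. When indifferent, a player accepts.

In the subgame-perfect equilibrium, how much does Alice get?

By backward induction:
Round 2 (Bob proposes): rejection yields 0 for Alice; Bob offers 0 and keeps 200.
Round 1 (Alice proposes): rejecting gives Bob an expected 0.9 × 200 = 180. Alice offers 180 and keeps 200 − 180 = 20.

20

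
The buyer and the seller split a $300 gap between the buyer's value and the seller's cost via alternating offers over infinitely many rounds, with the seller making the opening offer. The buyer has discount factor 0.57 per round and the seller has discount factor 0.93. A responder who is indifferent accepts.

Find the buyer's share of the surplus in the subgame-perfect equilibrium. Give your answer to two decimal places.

25.47

In a stationary SPE each proposer offers the other exactly their discounted continuation value.
If the seller keeps x when proposing and the buyer keeps y when proposing, then x = 300 − 0.57y and y = 300 − 0.93x.
Solving: x = 300(1 − 0.57) / (1 − 0.93·0.57) = 129 / 0.4699 ≈ 274.5265.
The buyer gets 300 − 274.5265 ≈ 25.4735.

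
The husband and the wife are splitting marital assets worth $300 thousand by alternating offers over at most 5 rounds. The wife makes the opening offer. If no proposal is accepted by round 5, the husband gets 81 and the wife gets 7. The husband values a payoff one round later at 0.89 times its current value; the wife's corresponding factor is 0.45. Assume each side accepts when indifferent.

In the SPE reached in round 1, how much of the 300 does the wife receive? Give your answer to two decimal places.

By backward induction:
Round 5 (the wife proposes): the husband gets 81 if talks fail, so the wife offers 81 and keeps 219.
Round 4 (the husband proposes): the wife can get 219 next round, worth 0.45 × 219 = 98.55 now, so the husband offers 98.55, keeping 201.45.
Round 3 (the wife proposes): the husband can get 201.45 next round, worth 0.89 × 201.45 = 179.2905 now, so the wife offers 179.2905, keeping 120.7095.
Round 2 (the husband proposes): the wife can get 120.7095 next round, worth 0.45 × 120.7095 = 54.319275 now. The husband offers 54.319275 and keeps 300 − 54.319275 = 245.680725.
Round 1 (the wife proposes): the husband can get 245.680725 next round, worth 0.89 × 245.680725 = 218.65584525 now, so the wife offers 218.65584525, keeping 81.34415475.

81.34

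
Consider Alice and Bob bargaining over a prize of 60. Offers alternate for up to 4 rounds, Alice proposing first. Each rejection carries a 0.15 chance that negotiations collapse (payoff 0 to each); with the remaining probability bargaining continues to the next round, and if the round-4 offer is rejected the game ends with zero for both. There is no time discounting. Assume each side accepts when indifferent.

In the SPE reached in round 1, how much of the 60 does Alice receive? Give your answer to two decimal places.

By backward induction:
Round 4 (Bob proposes): Alice will accept anything ≥ 0, so Bob offers 0 and keeps 60.
Round 3 (Alice proposes): rejecting gives Bob an expected 0.85 × 60 = 51; Alice offers that and keeps 9.
Round 2 (Bob proposes): rejecting gives Alice an expected 0.85 × 9 = 7.65, so Bob offers 7.65, keeping 52.35.
Round 1 (Alice proposes): rejecting gives Bob an expected 0.85 × 52.35 = 44.4975. Alice offers 44.4975 and keeps 60 − 44.4975 = 15.5025.

15.50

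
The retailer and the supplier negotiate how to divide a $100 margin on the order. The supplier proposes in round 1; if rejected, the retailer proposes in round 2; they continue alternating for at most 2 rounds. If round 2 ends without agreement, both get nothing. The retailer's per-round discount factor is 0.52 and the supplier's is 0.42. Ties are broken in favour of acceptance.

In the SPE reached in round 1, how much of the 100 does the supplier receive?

48

Round 2 (the retailer proposes): rejection yields 0 for the supplier; the retailer offers 0 and keeps 100.
Round 1 (the supplier proposes): the retailer can get 100 next round, worth 0.52 × 100 = 52 now; the supplier offers that and keeps 48.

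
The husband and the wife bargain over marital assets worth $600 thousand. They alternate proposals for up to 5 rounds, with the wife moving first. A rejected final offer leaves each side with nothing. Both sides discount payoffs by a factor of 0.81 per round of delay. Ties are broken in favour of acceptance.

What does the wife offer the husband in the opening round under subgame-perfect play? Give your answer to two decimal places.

152.92

Round 5 (the wife proposes): rejection yields 0 for the husband; the wife offers 0 and keeps 600.
Round 4 (the husband proposes): the wife can get 600 next round, worth 0.81 × 600 = 486 now; the husband offers that and keeps 114.
Round 3 (the wife proposes): the husband can get 114 next round, worth 0.81 × 114 = 92.34 now. The wife offers 92.34 and keeps 600 − 92.34 = 507.66.
Round 2 (the husband proposes): the wife can get 507.66 next round, worth 0.81 × 507.66 = 411.2046 now; the husband offers that and keeps 188.7954.
Round 1 (the wife proposes): the husband can get 188.7954 next round, worth 0.81 × 188.7954 = 152.924274 now, so the wife offers 152.924274, keeping 447.075726.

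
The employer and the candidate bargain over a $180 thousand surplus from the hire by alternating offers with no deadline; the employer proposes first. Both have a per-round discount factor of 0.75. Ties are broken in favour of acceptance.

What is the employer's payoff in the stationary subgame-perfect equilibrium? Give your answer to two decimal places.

102.86

When the employer proposes, the candidate accepts any offer worth at least 0.75 times what the candidate would get by proposing next round; and vice versa.
This gives x = 180 − 0.75y and y = 180 − 0.75x, where x and y are each side's share when it proposes.
Hence (1 − 0.75·0.75)x = 180(1 − 0.75), i.e. 0.4375·x = 45.
x ≈ 102.8571; the candidate's share is 180 − x ≈ 77.1429.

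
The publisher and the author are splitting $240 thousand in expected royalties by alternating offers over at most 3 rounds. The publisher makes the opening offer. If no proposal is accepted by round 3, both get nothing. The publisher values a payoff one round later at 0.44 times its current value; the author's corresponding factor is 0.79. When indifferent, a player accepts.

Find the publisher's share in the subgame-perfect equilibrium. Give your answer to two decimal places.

Round 3 (the publisher proposes): the author will accept anything ≥ 0, so the publisher offers 0 and keeps 240.
Round 2 (the author proposes): the publisher can get 240 next round, worth 0.44 × 240 = 105.6 now. The author offers 105.6 and keeps 240 − 105.6 = 134.4.
Round 1 (the publisher proposes): the author can get 134.4 next round, worth 0.79 × 134.4 = 106.176 now. The publisher offers 106.176 and keeps 240 − 106.176 = 133.824.

133.82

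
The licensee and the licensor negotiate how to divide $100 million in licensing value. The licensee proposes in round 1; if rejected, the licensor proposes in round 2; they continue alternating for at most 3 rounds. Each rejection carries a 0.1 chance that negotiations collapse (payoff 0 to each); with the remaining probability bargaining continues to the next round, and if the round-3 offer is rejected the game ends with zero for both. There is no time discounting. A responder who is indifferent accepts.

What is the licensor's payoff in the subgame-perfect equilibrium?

9

Round 3 (the licensee proposes): rejection yields 0 for the licensor; the licensee offers 0 and keeps 100.
Round 2 (the licensor proposes): rejecting gives the licensee an expected 0.9 × 100 = 90, so the licensor offers 90, keeping 10.
Round 1 (the licensee proposes): rejecting gives the licensor an expected 0.9 × 10 = 9; the licensee offers that and keeps 91.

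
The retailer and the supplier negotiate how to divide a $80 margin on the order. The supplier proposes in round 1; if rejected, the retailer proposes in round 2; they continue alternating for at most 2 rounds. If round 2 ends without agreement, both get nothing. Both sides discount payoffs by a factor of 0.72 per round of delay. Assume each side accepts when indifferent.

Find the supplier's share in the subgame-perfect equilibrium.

Round 2 (the retailer proposes): rejection yields 0 for the supplier; the retailer offers 0 and keeps 80.
Round 1 (the supplier proposes): the retailer can get 80 next round, worth 0.72 × 80 = 57.6 now. The supplier offers 57.6 and keeps 80 − 57.6 = 22.4.

22.4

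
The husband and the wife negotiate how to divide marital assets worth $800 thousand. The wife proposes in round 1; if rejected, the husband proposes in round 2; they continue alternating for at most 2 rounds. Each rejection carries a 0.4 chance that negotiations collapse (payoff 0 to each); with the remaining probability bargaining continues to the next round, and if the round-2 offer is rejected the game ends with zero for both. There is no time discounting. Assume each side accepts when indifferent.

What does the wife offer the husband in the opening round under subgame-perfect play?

Round 2 (the husband proposes): the wife will accept anything ≥ 0, so the husband offers 0 and keeps 800.
Round 1 (the wife proposes): rejecting gives the husband an expected 0.6 × 800 = 480; the wife offers that and keeps 320.

480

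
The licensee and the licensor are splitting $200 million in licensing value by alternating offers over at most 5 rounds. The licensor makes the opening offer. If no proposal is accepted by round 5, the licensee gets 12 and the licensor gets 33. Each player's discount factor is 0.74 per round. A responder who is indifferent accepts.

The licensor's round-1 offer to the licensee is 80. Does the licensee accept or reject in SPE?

Accept

Work out the licensee's continuation value if the offer is rejected.
Round 5 (the licensor proposes): the licensee gets 12 if talks fail, so the licensor offers 12 and keeps 188.
Round 4 (the licensee proposes): the licensor can get 188 next round, worth 0.74 × 188 = 139.12 now, so the licensee offers 139.12, keeping 60.88.
Round 3 (the licensor proposes): the licensee can get 60.88 next round, worth 0.74 × 60.88 = 45.0512 now. The licensor offers 45.0512 and keeps 200 − 45.0512 = 154.9488.
Round 2 (the licensee proposes): the licensor can get 154.9488 next round, worth 0.74 × 154.9488 = 114.662112 now. The licensee offers 114.662112 and keeps 200 − 114.662112 = 85.337888.
So by rejecting in round 1, the licensee gets 85.337888 next round, worth 0.74 × 85.337888 = 63.15003712 now.
Offer 80 ≥ 63.15003712, so the licensee accepts.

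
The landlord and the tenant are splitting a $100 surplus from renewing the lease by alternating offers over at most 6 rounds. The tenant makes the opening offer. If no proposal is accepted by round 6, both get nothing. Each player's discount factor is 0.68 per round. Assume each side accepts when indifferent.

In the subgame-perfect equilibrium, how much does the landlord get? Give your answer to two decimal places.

Round 6 (the landlord proposes): the tenant will accept anything ≥ 0, so the landlord offers 0 and keeps 100.
Round 5 (the tenant proposes): the landlord can get 100 next round, worth 0.68 × 100 = 68 now. The tenant offers 68 and keeps 100 − 68 = 32.
Round 4 (the landlord proposes): the tenant can get 32 next round, worth 0.68 × 32 = 21.76 now, so the landlord offers 21.76, keeping 78.24.
Round 3 (the tenant proposes): the landlord can get 78.24 next round, worth 0.68 × 78.24 = 53.2032 now. The tenant offers 53.2032 and keeps 100 − 53.2032 = 46.7968.
Round 2 (the landlord proposes): the tenant can get 46.7968 next round, worth 0.68 × 46.7968 = 31.821824 now; the landlord offers that and keeps 68.178176.
Round 1 (the tenant proposes): the landlord can get 68.178176 next round, worth 0.68 × 68.178176 = 46.36115968 now. The tenant offers 46.36115968 and keeps 100 − 46.36115968 = 53.63884032.

46.36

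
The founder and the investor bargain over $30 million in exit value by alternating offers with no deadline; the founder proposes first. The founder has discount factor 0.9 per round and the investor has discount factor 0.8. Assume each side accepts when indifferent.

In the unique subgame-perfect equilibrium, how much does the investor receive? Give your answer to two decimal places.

8.57

When the founder proposes, the investor accepts any offer worth at least 0.8 times what the investor would get by proposing next round; and vice versa.
This gives x = 30 − 0.8y and y = 30 − 0.9x, where x and y are each side's share when it proposes.
Hence (1 − 0.8·0.9)x = 30(1 − 0.8), i.e. 0.28·x = 6.
x ≈ 21.4286; the investor's share is 30 − x ≈ 8.5714.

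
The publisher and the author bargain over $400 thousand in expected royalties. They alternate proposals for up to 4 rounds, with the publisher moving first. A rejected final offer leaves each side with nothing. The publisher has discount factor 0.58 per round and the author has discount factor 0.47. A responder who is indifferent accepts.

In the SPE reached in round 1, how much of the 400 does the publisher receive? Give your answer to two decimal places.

269.79

Work backward from the last round.
Round 4 (the author proposes): the publisher will accept anything ≥ 0, so the author offers 0 and keeps 400.
Round 3 (the publisher proposes): the author can get 400 next round, worth 0.47 × 400 = 188 now. The publisher offers 188 and keeps 400 − 188 = 212.
Round 2 (the author proposes): the publisher can get 212 next round, worth 0.58 × 212 = 122.96 now. The author offers 122.96 and keeps 400 − 122.96 = 277.04.
Round 1 (the publisher proposes): the author can get 277.04 next round, worth 0.47 × 277.04 = 130.2088 now, so the publisher offers 130.2088, keeping 269.7912.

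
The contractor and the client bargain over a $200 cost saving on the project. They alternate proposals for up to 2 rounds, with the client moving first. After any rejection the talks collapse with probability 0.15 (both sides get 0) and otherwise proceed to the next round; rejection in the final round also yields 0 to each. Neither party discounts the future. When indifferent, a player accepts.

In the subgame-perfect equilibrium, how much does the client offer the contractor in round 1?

170

By backward induction:
Round 2 (the contractor proposes): the client will accept anything ≥ 0, so the contractor offers 0 and keeps 200.
Round 1 (the client proposes): rejecting gives the contractor an expected 0.85 × 200 = 170; the client offers that and keeps 30.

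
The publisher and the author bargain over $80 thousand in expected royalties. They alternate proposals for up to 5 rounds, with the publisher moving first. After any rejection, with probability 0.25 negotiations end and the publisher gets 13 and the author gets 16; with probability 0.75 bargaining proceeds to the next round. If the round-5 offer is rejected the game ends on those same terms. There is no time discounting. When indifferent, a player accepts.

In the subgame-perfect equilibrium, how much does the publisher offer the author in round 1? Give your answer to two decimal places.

30.94

By backward induction:
Round 5 (the publisher proposes): the author gets 16 if talks fail, so the publisher offers 16 and keeps 64.
Round 4 (the author proposes): rejecting gives the publisher an expected 0.75 × 64 + 0.25 × 13 = 51.25. The author offers 51.25 and keeps 80 − 51.25 = 28.75.
Round 3 (the publisher proposes): rejecting gives the author an expected 0.75 × 28.75 + 0.25 × 16 = 25.5625, so the publisher offers 25.5625, keeping 54.4375.
Round 2 (the author proposes): rejecting gives the publisher an expected 0.75 × 54.4375 + 0.25 × 13 = 44.078125; the author offers that and keeps 35.921875.
Round 1 (the publisher proposes): rejecting gives the author an expected 0.75 × 35.921875 + 0.25 × 16 = 30.94140625. The publisher offers 30.94140625 and keeps 80 − 30.94140625 = 49.05859375.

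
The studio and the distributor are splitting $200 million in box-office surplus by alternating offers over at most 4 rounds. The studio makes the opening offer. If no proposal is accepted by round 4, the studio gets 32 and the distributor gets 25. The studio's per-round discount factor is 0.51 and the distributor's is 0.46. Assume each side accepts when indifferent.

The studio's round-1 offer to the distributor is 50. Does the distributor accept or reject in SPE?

Reject

Work out the distributor's continuation value if the offer is rejected.
Round 4 (the distributor proposes): the studio gets 32 if talks fail, so the distributor offers 32 and keeps 168.
Round 3 (the studio proposes): the distributor can get 168 next round, worth 0.46 × 168 = 77.28 now. The studio offers 77.28 and keeps 200 − 77.28 = 122.72.
Round 2 (the distributor proposes): the studio can get 122.72 next round, worth 0.51 × 122.72 = 62.5872 now, so the distributor offers 62.5872, keeping 137.4128.
So by rejecting in round 1, the distributor gets 137.4128 next round, worth 0.46 × 137.4128 = 63.209888 now.
Offer 50 < 63.209888, so the distributor rejects.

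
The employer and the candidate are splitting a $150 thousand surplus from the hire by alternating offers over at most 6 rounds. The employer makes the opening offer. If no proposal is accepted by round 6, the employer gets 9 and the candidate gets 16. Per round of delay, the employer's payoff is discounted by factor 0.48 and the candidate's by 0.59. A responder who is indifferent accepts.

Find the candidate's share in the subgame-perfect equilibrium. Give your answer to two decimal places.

65.72

Round 6 (the candidate proposes): the employer gets 9 if talks fail, so the candidate offers 9 and keeps 141.
Round 5 (the employer proposes): the candidate can get 141 next round, worth 0.59 × 141 = 83.19 now. The employer offers 83.19 and keeps 150 − 83.19 = 66.81.
Round 4 (the candidate proposes): the employer can get 66.81 next round, worth 0.48 × 66.81 = 32.0688 now, so the candidate offers 32.0688, keeping 117.9312.
Round 3 (the employer proposes): the candidate can get 117.9312 next round, worth 0.59 × 117.9312 = 69.579408 now; the employer offers that and keeps 80.420592.
Round 2 (the candidate proposes): the employer can get 80.420592 next round, worth 0.48 × 80.420592 = 38.60188416 now. The candidate offers 38.60188416 and keeps 150 − 38.60188416 = 111.39811584.
Round 1 (the employer proposes): the candidate can get 111.39811584 next round, worth 0.59 × 111.39811584 = 65.7248883456 now. The employer offers 65.7248883456 and keeps 150 − 65.7248883456 = 84.2751116544.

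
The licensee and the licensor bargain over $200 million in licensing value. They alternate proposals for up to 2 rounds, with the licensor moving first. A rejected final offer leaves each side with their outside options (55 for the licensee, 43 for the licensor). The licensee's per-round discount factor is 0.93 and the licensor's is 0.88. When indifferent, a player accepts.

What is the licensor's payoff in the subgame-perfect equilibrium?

53.99

By backward induction:
Round 2 (the licensee proposes): the licensor gets 43 if talks fail, so the licensee offers 43 and keeps 157.
Round 1 (the licensor proposes): the licensee can get 157 next round, worth 0.93 × 157 = 146.01 now; the licensor offers that and keeps 53.99.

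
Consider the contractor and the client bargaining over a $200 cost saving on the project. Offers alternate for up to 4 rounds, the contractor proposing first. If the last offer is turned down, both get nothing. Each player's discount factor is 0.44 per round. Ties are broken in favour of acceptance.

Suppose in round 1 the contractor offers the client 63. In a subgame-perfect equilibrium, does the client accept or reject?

Round 4 (the client proposes): rejection yields 0 for the contractor; the client offers 0 and keeps 200.
Round 3 (the contractor proposes): the client can get 200 next round, worth 0.44 × 200 = 88 now; the contractor offers that and keeps 112.
Round 2 (the client proposes): the contractor can get 112 next round, worth 0.44 × 112 = 49.28 now; the client offers that and keeps 150.72.
So by rejecting in round 1, the client gets 150.72 next round, worth 0.44 × 150.72 = 66.3168 now.
Offer 63 < 66.3168, so the client rejects.

Reject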